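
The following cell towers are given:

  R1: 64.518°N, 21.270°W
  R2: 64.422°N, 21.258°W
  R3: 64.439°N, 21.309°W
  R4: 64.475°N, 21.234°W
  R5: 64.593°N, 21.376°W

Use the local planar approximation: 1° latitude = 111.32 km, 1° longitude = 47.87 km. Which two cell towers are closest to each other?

R2 and R3

Pairwise distances:
R1–R2: √((-0.096·111.32)² + (0.012·47.87)²) = √(114.20598 + 0.32998) = 10.702 km
R1–R3: √((-0.079·111.32)² + (-0.039·47.87)²) = √(77.33936 + 3.48543) = 8.990 km
R1–R4: √((-0.043·111.32)² + (0.036·47.87)²) = √(22.91307 + 2.96983) = 5.088 km
R1–R5: √((0.075·111.32)² + (-0.106·47.87)²) = √(69.70580 + 25.74771) = 9.770 km
R2–R3: √((0.017·111.32)² + (-0.051·47.87)²) = √(3.58133 + 5.96029) = 3.089 km
R2–R4: √((0.053·111.32)² + (0.024·47.87)²) = √(34.80953 + 1.31993) = 6.011 km
R2–R5: √((0.171·111.32)² + (-0.118·47.87)²) = √(362.35864 + 31.90736) = 19.856 km
R3–R4: √((0.036·111.32)² + (0.075·47.87)²) = √(16.06022 + 12.88990) = 5.381 km
R3–R5: √((0.154·111.32)² + (-0.067·47.87)²) = √(293.89205 + 10.28671) = 17.441 km
R4–R5: √((0.118·111.32)² + (-0.142·47.87)²) = √(172.54819 + 46.20655) = 14.790 km
Closest pair: R2–R3 at 3.089 km.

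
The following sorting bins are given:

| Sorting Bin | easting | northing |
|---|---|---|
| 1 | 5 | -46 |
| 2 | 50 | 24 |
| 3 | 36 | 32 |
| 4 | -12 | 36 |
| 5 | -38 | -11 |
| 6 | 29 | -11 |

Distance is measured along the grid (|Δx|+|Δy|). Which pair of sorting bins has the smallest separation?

2 and 3

Pairwise distances:
1–2: |45| + |70| = 45 + 70 = 115
1–3: |31| + |78| = 31 + 78 = 109
1–4: |-17| + |82| = 17 + 82 = 99
1–5: |-43| + |35| = 43 + 35 = 78
1–6: |24| + |35| = 24 + 35 = 59
2–3: |-14| + |8| = 14 + 8 = 22
2–4: |-62| + |12| = 62 + 12 = 74
2–5: |-88| + |-35| = 88 + 35 = 123
2–6: |-21| + |-35| = 21 + 35 = 56
3–4: |-48| + |4| = 48 + 4 = 52
3–5: |-74| + |-43| = 74 + 43 = 117
3–6: |-7| + |-43| = 7 + 43 = 50
4–5: |-26| + |-47| = 26 + 47 = 73
4–6: |41| + |-47| = 41 + 47 = 88
5–6: |67| + |0| = 67 + 0 = 67
Closest pair: 2–3 at 22.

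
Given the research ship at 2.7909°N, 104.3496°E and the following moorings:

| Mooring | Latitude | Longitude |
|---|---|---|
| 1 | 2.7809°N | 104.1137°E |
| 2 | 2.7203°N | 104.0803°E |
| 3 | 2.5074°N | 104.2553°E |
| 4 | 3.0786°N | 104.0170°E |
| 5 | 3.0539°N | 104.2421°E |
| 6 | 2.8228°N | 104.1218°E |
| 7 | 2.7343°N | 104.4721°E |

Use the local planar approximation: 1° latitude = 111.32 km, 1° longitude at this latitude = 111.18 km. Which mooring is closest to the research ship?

Distances from 2.7909°N, 104.3496°E:
1: √((-0.0100·111.32)² + (-0.2359·111.18)²) = √(1.239214 + 687.874517) = 26.2510 km
2: √((-0.0706·111.32)² + (-0.2693·111.18)²) = √(61.766899 + 896.449948) = 30.9551 km
3: √((-0.2835·111.32)² + (-0.0943·111.18)²) = √(995.984367 + 109.920001) = 33.2551 km
4: √((0.2877·111.32)² + (-0.3326·111.18)²) = √(1025.713612 + 1367.407096) = 48.9195 km
5: √((0.2630·111.32)² + (-0.1075·111.18)²) = √(857.152098 + 142.846718) = 31.6228 km
6: √((0.0319·111.32)² + (-0.2278·111.18)²) = √(12.610368 + 641.447001) = 25.5745 km
7: √((-0.0566·111.32)² + (0.1225·111.18)²) = √(39.698972 + 185.492142) = 15.0064 km
Minimum: 7 at 15.0064 km.

7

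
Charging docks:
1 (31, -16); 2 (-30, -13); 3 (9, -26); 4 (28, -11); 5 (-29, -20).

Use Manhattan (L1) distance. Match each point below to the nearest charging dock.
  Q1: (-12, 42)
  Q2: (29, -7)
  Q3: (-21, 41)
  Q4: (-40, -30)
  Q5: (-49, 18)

Q1→2; Q2→4; Q3→2; Q4→5; Q5→2

Q1 at (-12, 42):
  1: 101
  2: 73
  3: 89
  4: 93
  5: 79
  → nearest: 2 (73)
Q2 at (29, -7):
  1: 11
  2: 65
  3: 39
  4: 5
  5: 71
  → nearest: 4 (5)
Q3 at (-21, 41):
  1: 109
  2: 63
  3: 97
  4: 101
  5: 69
  → nearest: 2 (63)
Q4 at (-40, -30):
  1: 85
  2: 27
  3: 53
  4: 87
  5: 21
  → nearest: 5 (21)
Q5 at (-49, 18):
  1: 114
  2: 50
  3: 102
  4: 106
  5: 58
  → nearest: 2 (50)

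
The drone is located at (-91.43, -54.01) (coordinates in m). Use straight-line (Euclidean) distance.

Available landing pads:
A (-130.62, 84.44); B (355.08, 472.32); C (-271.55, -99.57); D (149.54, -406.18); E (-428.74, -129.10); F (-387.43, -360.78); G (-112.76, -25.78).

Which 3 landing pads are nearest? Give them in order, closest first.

Distances from (-91.43, -54.01):
A: 143.89 m
B: 690.21 m
C: 185.79 m
D: 426.72 m
E: 345.57 m
F: 426.29 m
G: 35.38 m
Sorted: G (35.38 m) < A (143.89 m) < C (185.79 m) < E (345.57 m) < F (426.29 m) < …

G, A, C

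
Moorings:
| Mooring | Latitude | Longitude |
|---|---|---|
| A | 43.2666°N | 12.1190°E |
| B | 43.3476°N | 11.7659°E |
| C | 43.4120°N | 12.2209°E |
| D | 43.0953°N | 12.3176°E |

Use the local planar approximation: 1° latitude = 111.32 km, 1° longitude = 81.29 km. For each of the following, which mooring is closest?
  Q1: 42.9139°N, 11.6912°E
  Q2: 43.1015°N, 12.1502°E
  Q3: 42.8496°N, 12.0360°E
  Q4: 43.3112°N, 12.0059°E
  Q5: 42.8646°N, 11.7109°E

Q1 at 42.9139°N, 11.6912°E:
  A: 52.4491 km
  B: 48.6599 km
  C: 70.2043 km
  D: 54.7780 km
  → nearest: B (48.6599 km)
Q2 at 43.1015°N, 12.1502°E:
  A: 18.5531 km
  B: 41.5506 km
  C: 35.0394 km
  D: 13.6254 km
  → nearest: D (13.6254 km)
Q3 at 42.8496°N, 12.0360°E:
  A: 46.9082 km
  B: 59.6271 km
  C: 64.3854 km
  D: 35.6666 km
  → nearest: D (35.6666 km)
Q4 at 43.3112°N, 12.0059°E:
  A: 10.4488 km
  B: 19.9260 km
  C: 20.7694 km
  D: 34.9235 km
  → nearest: A (10.4488 km)
Q5 at 42.8646°N, 11.7109°E:
  A: 55.7060 km
  B: 53.9531 km
  C: 73.7023 km
  D: 55.6046 km
  → nearest: B (53.9531 km)

Q1→B; Q2→D; Q3→D; Q4→A; Q5→B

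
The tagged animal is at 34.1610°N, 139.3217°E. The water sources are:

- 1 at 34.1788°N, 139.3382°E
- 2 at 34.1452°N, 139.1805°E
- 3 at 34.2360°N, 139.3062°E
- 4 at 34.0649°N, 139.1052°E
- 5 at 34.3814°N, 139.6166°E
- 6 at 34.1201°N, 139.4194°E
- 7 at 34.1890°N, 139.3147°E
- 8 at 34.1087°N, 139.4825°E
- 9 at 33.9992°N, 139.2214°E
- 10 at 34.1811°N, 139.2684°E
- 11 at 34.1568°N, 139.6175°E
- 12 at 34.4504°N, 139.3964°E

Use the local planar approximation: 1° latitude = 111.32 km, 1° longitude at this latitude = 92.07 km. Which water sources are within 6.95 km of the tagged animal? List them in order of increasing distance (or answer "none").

1, 7, 10

Distances from 34.1610°N, 139.3217°E:
1: √((0.0178·111.32)² + (0.0165·92.07)²) = √(3.926326 + 2.307832) = 2.4968 km
2: √((-0.0158·111.32)² + (-0.1412·92.07)²) = √(3.093574 + 169.007384) = 13.1187 km
3: √((0.0750·111.32)² + (-0.0155·92.07)²) = √(69.705801 + 2.036572) = 8.4701 km
4: √((-0.0961·111.32)² + (-0.2165·92.07)²) = √(114.444037 + 397.330668) = 22.6224 km
5: √((0.2204·111.32)² + (0.2949·92.07)²) = √(601.962692 + 737.200857) = 36.5946 km
6: √((-0.0409·111.32)² + (0.0977·92.07)²) = √(20.729700 + 80.914325) = 10.0819 km
7: √((0.0280·111.32)² + (-0.0070·92.07)²) = √(9.715440 + 0.415367) = 3.1829 km
8: √((-0.0523·111.32)² + (0.1608·92.07)²) = √(33.896103 + 219.183761) = 15.9085 km
9: √((-0.1618·111.32)² + (-0.1003·92.07)²) = √(324.416870 + 85.278225) = 20.2409 km
10: √((0.0201·111.32)² + (-0.0533·92.07)²) = √(5.006549 + 24.081898) = 5.3934 km
11: √((-0.0042·111.32)² + (0.2958·92.07)²) = √(0.218597 + 741.707423) = 27.2383 km
12: √((0.2894·111.32)² + (0.0747·92.07)²) = √(1037.871171 + 47.301781) = 32.9420 km
Threshold 6.95 km: 1 (2.4968 km), 7 (3.1829 km), 10 (5.3934 km) are within range.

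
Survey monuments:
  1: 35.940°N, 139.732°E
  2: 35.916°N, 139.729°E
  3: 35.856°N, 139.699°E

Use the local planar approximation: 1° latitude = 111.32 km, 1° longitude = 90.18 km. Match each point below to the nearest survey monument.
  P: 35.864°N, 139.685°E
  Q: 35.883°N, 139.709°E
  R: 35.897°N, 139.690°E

P at 35.864°N, 139.685°E:
  1: √((0.076·111.32)² + (0.047·90.18)²) = √(71.57701 + 17.96454) = 9.463 km
  2: √((0.052·111.32)² + (0.044·90.18)²) = √(33.50835 + 15.74439) = 7.018 km
  3: √((-0.008·111.32)² + (0.014·90.18)²) = √(0.79310 + 1.59396) = 1.545 km
  → nearest: 3 (1.545 km)
Q at 35.883°N, 139.709°E:
  1: √((0.057·111.32)² + (0.023·90.18)²) = √(40.26207 + 4.30206) = 6.676 km
  2: √((0.033·111.32)² + (0.020·90.18)²) = √(13.49504 + 3.25297) = 4.092 km
  3: √((-0.027·111.32)² + (-0.010·90.18)²) = √(9.03387 + 0.81324) = 3.138 km
  → nearest: 3 (3.138 km)
R at 35.897°N, 139.690°E:
  1: √((0.043·111.32)² + (0.042·90.18)²) = √(22.91307 + 14.34561) = 6.104 km
  2: √((0.019·111.32)² + (0.039·90.18)²) = √(4.47356 + 12.36943) = 4.104 km
  3: √((-0.041·111.32)² + (0.009·90.18)²) = √(20.83119 + 0.65873) = 4.636 km
  → nearest: 2 (4.104 km)

P→3; Q→3; R→2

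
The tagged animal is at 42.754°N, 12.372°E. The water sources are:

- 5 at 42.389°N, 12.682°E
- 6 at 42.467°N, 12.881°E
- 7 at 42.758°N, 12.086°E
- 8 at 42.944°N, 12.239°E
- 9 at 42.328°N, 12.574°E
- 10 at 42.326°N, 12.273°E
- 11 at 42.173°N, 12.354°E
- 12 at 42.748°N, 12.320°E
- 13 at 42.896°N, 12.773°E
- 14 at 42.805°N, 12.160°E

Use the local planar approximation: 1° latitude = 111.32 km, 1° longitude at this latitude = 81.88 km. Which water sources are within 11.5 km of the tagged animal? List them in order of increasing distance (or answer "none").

12

Distances from 42.754°N, 12.372°E:
5: 47.909 km
6: 52.514 km
7: 23.422 km
8: 23.790 km
9: 50.224 km
10: 48.330 km
11: 64.694 km
12: 4.310 km
13: 36.441 km
14: 18.263 km
Threshold 11.5 km: 12 (4.310 km) is within range.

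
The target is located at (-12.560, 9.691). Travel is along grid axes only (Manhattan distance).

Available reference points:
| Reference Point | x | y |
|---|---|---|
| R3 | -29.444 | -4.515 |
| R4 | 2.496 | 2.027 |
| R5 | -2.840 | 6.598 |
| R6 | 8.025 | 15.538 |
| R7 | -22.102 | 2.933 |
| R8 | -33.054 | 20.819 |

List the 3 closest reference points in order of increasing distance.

R5, R7, R4

Distances from (-12.560, 9.691):
R3: |-16.884| + |-14.206| = 16.884 + 14.206 = 31.090
R4: |15.056| + |-7.664| = 15.056 + 7.664 = 22.720
R5: |9.720| + |-3.093| = 9.720 + 3.093 = 12.813
R6: |20.585| + |5.847| = 20.585 + 5.847 = 26.432
R7: |-9.542| + |-6.758| = 9.542 + 6.758 = 16.300
R8: |-20.494| + |11.128| = 20.494 + 11.128 = 31.622
Sorted: R5 (12.813) < R7 (16.300) < R4 (22.720) < R6 (26.432) < R3 (31.090) < …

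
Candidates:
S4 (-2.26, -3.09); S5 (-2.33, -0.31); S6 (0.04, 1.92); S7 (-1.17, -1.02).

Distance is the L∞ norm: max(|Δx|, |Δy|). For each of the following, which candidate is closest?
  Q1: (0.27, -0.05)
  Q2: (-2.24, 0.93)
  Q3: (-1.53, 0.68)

Q1 at (0.27, -0.05):
  S4: max(|-2.53|, |-3.04|) = 3.04
  S5: max(|-2.60|, |-0.26|) = 2.60
  S6: max(|-0.23|, |1.97|) = 1.97
  S7: max(|-1.44|, |-0.97|) = 1.44
  → nearest: S7 (1.44)
Q2 at (-2.24, 0.93):
  S4: max(|-0.02|, |-4.02|) = 4.02
  S5: max(|-0.09|, |-1.24|) = 1.24
  S6: max(|2.28|, |0.99|) = 2.28
  S7: max(|1.07|, |-1.95|) = 1.95
  → nearest: S5 (1.24)
Q3 at (-1.53, 0.68):
  S4: max(|-0.73|, |-3.77|) = 3.77
  S5: max(|-0.80|, |-0.99|) = 0.99
  S6: max(|1.57|, |1.24|) = 1.57
  S7: max(|0.36|, |-1.70|) = 1.70
  → nearest: S5 (0.99)

Q1→S7; Q2→S5; Q3→S5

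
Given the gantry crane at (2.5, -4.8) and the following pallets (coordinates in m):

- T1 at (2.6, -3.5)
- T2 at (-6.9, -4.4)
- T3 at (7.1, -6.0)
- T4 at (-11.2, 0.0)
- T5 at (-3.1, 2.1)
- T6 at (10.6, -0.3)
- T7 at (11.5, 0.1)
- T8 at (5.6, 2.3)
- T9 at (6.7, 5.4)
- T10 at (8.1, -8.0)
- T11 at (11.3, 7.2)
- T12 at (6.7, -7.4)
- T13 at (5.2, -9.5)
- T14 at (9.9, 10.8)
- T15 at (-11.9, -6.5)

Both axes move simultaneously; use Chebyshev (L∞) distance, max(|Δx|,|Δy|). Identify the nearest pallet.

T1

Distances from (2.5, -4.8):
T1: max(|0.1|, |1.3|) = 1.3 m
T2: max(|-9.4|, |0.4|) = 9.4 m
T3: max(|4.6|, |-1.2|) = 4.6 m
T4: max(|-13.7|, |4.8|) = 13.7 m
T5: max(|-5.6|, |6.9|) = 6.9 m
T6: max(|8.1|, |4.5|) = 8.1 m
T7: max(|9.0|, |4.9|) = 9.0 m
T8: max(|3.1|, |7.1|) = 7.1 m
T9: max(|4.2|, |10.2|) = 10.2 m
T10: max(|5.6|, |-3.2|) = 5.6 m
T11: max(|8.8|, |12.0|) = 12.0 m
T12: max(|4.2|, |-2.6|) = 4.2 m
T13: max(|2.7|, |-4.7|) = 4.7 m
T14: max(|7.4|, |15.6|) = 15.6 m
T15: max(|-14.4|, |-1.7|) = 14.4 m
Minimum: T1 at 1.3 m.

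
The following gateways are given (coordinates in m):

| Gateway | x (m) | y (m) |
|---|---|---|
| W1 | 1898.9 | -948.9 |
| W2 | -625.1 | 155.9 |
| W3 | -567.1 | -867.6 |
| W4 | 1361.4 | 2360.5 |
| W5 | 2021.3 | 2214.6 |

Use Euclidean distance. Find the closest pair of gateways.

Pairwise distances:
W1–W2: √((-2524.0)² + (1104.8)²) = √(6370576.000 + 1220583.040) = 2755.2 m
W1–W3: √((-2466.0)² + (81.3)²) = √(6081156.000 + 6609.690) = 2467.3 m
W1–W4: √((-537.5)² + (3309.4)²) = √(288906.250 + 10952128.360) = 3352.8 m
W1–W5: √((122.4)² + (3163.5)²) = √(14981.760 + 10007732.250) = 3165.9 m
W2–W3: √((58.0)² + (-1023.5)²) = √(3364.000 + 1047552.250) = 1025.1 m
W2–W4: √((1986.5)² + (2204.6)²) = √(3946182.250 + 4860261.160) = 2967.6 m
W2–W5: √((2646.4)² + (2058.7)²) = √(7003432.960 + 4238245.690) = 3352.9 m
W3–W4: √((1928.5)² + (3228.1)²) = √(3719112.250 + 10420629.610) = 3760.3 m
W3–W5: √((2588.4)² + (3082.2)²) = √(6699814.560 + 9499956.840) = 4024.9 m
W4–W5: √((659.9)² + (-145.9)²) = √(435468.010 + 21286.810) = 675.8 m
Closest pair: W4–W5 at 675.8 m.

W4 and W5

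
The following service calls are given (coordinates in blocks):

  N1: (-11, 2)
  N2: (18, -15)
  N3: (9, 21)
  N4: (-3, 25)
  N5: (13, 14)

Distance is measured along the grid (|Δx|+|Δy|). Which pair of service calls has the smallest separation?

N3 and N5

Pairwise distances:
N1–N2: |29| + |-17| = 29 + 17 = 46 blocks
N1–N3: |20| + |19| = 20 + 19 = 39 blocks
N1–N4: |8| + |23| = 8 + 23 = 31 blocks
N1–N5: |24| + |12| = 24 + 12 = 36 blocks
N2–N3: |-9| + |36| = 9 + 36 = 45 blocks
N2–N4: |-21| + |40| = 21 + 40 = 61 blocks
N2–N5: |-5| + |29| = 5 + 29 = 34 blocks
N3–N4: |-12| + |4| = 12 + 4 = 16 blocks
N3–N5: |4| + |-7| = 4 + 7 = 11 blocks
N4–N5: |16| + |-11| = 16 + 11 = 27 blocks
Closest pair: N3–N5 at 11 blocks.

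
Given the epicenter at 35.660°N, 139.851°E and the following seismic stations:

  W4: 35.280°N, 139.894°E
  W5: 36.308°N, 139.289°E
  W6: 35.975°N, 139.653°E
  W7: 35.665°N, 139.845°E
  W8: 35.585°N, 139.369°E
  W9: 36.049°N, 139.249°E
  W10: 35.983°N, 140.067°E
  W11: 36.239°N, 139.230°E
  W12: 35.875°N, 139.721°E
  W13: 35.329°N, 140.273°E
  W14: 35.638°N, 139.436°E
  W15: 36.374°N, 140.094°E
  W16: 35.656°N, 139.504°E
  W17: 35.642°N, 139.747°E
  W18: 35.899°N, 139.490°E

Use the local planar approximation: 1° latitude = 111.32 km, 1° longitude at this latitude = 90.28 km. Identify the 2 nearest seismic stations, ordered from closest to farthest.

Distances from 35.660°N, 139.851°E:
W4: 42.479 km
W5: 88.192 km
W6: 39.359 km
W7: 0.777 km
W8: 44.309 km
W9: 69.491 km
W10: 40.904 km
W11: 85.425 km
W12: 26.657 km
W13: 53.002 km
W14: 37.546 km
W15: 82.454 km
W16: 31.330 km
W17: 9.601 km
W18: 42.072 km
Sorted: W7 (0.777 km) < W17 (9.601 km) < W12 (26.657 km) < W16 (31.330 km) < …

W7, W17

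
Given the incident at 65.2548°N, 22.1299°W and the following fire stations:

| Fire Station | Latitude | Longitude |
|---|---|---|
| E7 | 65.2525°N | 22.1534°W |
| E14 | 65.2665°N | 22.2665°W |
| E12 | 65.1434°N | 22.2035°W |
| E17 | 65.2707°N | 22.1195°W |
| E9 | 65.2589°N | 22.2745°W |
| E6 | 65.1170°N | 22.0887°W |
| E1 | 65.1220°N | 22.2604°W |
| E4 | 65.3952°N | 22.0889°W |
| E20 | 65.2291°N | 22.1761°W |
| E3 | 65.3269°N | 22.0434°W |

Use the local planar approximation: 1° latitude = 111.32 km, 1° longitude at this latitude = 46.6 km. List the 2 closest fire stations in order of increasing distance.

E7, E17

Distances from 65.2548°N, 22.1299°W:
E7: √((-0.0023·111.32)² + (-0.0235·46.6)²) = √(0.065554 + 1.199244) = 1.1246 km
E14: √((0.0117·111.32)² + (-0.1366·46.6)²) = √(1.696360 + 40.520354) = 6.4974 km
E12: √((-0.1114·111.32)² + (-0.0736·46.6)²) = √(153.785991 + 11.763254) = 12.8666 km
E17: √((0.0159·111.32)² + (0.0104·46.6)²) = √(3.132858 + 0.234876) = 1.8351 km
E9: √((0.0041·111.32)² + (-0.1446·46.6)²) = √(0.208312 + 45.405495) = 6.7538 km
E6: √((-0.1378·111.32)² + (0.0412·46.6)²) = √(235.312409 + 3.686093) = 15.4596 km
E1: √((-0.1328·111.32)² + (-0.1305·46.6)²) = √(218.545841 + 36.982210) = 15.9852 km
E4: √((0.1404·111.32)² + (0.0410·46.6)²) = √(244.275894 + 3.650392) = 15.7457 km
E20: √((-0.0257·111.32)² + (-0.0462·46.6)²) = √(8.184886 + 4.635065) = 3.5805 km
E3: √((0.0721·111.32)² + (0.0865·46.6)²) = √(64.419437 + 16.248155) = 8.9815 km
Sorted: E7 (1.1246 km) < E17 (1.8351 km) < E20 (3.5805 km) < E14 (6.4974 km) < …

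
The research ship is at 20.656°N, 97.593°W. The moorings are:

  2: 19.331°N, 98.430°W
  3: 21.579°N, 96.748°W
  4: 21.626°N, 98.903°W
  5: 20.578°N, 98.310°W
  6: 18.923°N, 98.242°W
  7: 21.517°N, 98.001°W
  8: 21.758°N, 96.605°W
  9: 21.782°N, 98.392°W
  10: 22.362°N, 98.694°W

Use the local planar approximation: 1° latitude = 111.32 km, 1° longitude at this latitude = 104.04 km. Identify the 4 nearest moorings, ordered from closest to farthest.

Distances from 20.656°N, 97.593°W:
2: √((-1.325·111.32)² + (-0.837·104.04)²) = √(21755.95500 + 7583.18416) = 171.287 km
3: √((0.923·111.32)² + (0.845·104.04)²) = √(10557.22548 + 7728.83623) = 135.226 km
4: √((0.970·111.32)² + (-1.310·104.04)²) = √(11659.76678 + 18575.61830) = 173.883 km
5: √((-0.078·111.32)² + (-0.717·104.04)²) = √(75.39379 + 5564.66467) = 75.100 km
6: √((-1.733·111.32)² + (-0.649·104.04)²) = √(37217.18496 + 4559.21508) = 204.393 km
7: √((0.861·111.32)² + (-0.408·104.04)²) = √(9186.55540 + 1801.85987) = 104.826 km
8: √((1.102·111.32)² + (0.988·104.04)²) = √(15049.06730 + 10566.09658) = 160.047 km
9: √((1.126·111.32)² + (-0.799·104.04)²) = √(15711.69994 + 6910.25773) = 150.406 km
10: √((1.706·111.32)² + (-1.101·104.04)²) = √(36066.53736 + 13121.25347) = 221.783 km
Sorted: 5 (75.100 km) < 7 (104.826 km) < 3 (135.226 km) < 9 (150.406 km) < 8 (160.047 km) < 2 (171.287 km) < …

5, 7, 3, 9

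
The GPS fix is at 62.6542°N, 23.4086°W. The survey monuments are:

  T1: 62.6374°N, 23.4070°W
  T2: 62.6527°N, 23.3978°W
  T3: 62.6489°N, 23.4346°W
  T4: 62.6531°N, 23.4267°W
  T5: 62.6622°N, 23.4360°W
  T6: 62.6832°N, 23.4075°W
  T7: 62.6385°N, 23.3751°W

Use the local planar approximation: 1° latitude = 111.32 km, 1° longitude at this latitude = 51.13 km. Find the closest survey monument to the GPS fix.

Distances from 62.6542°N, 23.4086°W:
T1: √((-0.0168·111.32)² + (0.0016·51.13)²) = √(3.497558 + 0.006693) = 1.8720 km
T2: √((-0.0015·111.32)² + (0.0108·51.13)²) = √(0.027882 + 0.304929) = 0.5769 km
T3: √((-0.0053·111.32)² + (-0.0260·51.13)²) = √(0.348095 + 1.767251) = 1.4544 km
T4: √((-0.0011·111.32)² + (-0.0181·51.13)²) = √(0.014994 + 0.856463) = 0.9335 km
T5: √((0.0080·111.32)² + (-0.0274·51.13)²) = √(0.793097 + 1.962695) = 1.6601 km
T6: √((0.0290·111.32)² + (0.0011·51.13)²) = √(10.421792 + 0.003163) = 3.2288 km
T7: √((-0.0157·111.32)² + (0.0335·51.13)²) = √(3.054539 + 2.933872) = 2.4471 km
Minimum: T2 at 0.5769 km.

T2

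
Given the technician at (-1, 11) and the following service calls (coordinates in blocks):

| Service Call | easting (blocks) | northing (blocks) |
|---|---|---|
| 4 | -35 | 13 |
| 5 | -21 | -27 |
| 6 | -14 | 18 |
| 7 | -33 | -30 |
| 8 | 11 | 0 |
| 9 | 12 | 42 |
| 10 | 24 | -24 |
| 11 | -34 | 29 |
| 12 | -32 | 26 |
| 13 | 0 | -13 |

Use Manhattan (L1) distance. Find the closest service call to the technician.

Distances from (-1, 11):
4: |-34| + |2| = 34 + 2 = 36 blocks
5: |-20| + |-38| = 20 + 38 = 58 blocks
6: |-13| + |7| = 13 + 7 = 20 blocks
7: |-32| + |-41| = 32 + 41 = 73 blocks
8: |12| + |-11| = 12 + 11 = 23 blocks
9: |13| + |31| = 13 + 31 = 44 blocks
10: |25| + |-35| = 25 + 35 = 60 blocks
11: |-33| + |18| = 33 + 18 = 51 blocks
12: |-31| + |15| = 31 + 15 = 46 blocks
13: |1| + |-24| = 1 + 24 = 25 blocks
Minimum: 6 at 20 blocks.

6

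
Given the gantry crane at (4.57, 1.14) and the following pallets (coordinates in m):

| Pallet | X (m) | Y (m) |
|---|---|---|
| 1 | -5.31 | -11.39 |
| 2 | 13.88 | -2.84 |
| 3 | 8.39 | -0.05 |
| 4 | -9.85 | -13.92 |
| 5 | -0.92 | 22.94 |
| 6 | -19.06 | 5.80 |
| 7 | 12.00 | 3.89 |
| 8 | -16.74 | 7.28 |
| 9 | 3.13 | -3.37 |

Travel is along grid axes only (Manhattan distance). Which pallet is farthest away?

4

Distances from (4.57, 1.14):
1: |-9.88| + |-12.53| = 9.88 + 12.53 = 22.41 m
2: |9.31| + |-3.98| = 9.31 + 3.98 = 13.29 m
3: |3.82| + |-1.19| = 3.82 + 1.19 = 5.01 m
4: |-14.42| + |-15.06| = 14.42 + 15.06 = 29.48 m
5: |-5.49| + |21.80| = 5.49 + 21.80 = 27.29 m
6: |-23.63| + |4.66| = 23.63 + 4.66 = 28.29 m
7: |7.43| + |2.75| = 7.43 + 2.75 = 10.18 m
8: |-21.31| + |6.14| = 21.31 + 6.14 = 27.45 m
9: |-1.44| + |-4.51| = 1.44 + 4.51 = 5.95 m
Maximum: 4 at 29.48 m.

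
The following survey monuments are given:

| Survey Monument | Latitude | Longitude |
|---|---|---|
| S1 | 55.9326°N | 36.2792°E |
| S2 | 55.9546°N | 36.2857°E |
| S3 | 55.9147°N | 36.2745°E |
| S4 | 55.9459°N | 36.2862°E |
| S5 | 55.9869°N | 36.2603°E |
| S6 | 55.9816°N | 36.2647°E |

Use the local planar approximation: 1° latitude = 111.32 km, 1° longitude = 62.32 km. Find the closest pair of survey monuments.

S5 and S6

Pairwise distances:
S1–S2: 2.4823 km
S1–S3: 2.0140 km
S1–S4: 1.5435 km
S1–S5: 6.1584 km
S1–S6: 5.5290 km
S2–S3: 4.4962 km
S2–S4: 0.9690 km
S2–S5: 3.9286 km
S2–S6: 3.2782 km
S3–S4: 3.5489 km
S3–S5: 8.0859 km
S3–S6: 7.4723 km
S4–S5: 4.8411 km
S4–S6: 4.1939 km
S5–S6: 0.6506 km
Closest pair: S5–S6 at 0.6506 km.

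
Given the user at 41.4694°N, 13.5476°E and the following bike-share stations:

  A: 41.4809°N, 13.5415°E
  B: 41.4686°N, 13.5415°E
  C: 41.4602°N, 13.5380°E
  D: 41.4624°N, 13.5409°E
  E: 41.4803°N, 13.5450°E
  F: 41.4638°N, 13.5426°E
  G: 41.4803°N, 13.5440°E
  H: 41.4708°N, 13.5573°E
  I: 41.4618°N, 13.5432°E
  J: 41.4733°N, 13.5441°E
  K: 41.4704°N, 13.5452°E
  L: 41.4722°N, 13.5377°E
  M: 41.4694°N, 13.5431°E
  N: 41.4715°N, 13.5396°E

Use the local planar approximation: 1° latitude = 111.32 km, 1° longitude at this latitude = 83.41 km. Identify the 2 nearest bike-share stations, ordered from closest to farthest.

K, M

Distances from 41.4694°N, 13.5476°E:
A: √((0.0115·111.32)² + (-0.0061·83.41)²) = √(1.638861 + 0.258878) = 1.3776 km
B: √((-0.0008·111.32)² + (-0.0061·83.41)²) = √(0.007931 + 0.258878) = 0.5165 km
C: √((-0.0092·111.32)² + (-0.0096·83.41)²) = √(1.048871 + 0.641178) = 1.3000 km
D: √((-0.0070·111.32)² + (-0.0067·83.41)²) = √(0.607215 + 0.312310) = 0.9589 km
E: √((0.0109·111.32)² + (-0.0026·83.41)²) = √(1.472310 + 0.047031) = 1.2326 km
F: √((-0.0056·111.32)² + (-0.0050·83.41)²) = √(0.388618 + 0.173931) = 0.7500 km
G: √((0.0109·111.32)² + (-0.0036·83.41)²) = √(1.472310 + 0.090166) = 1.2500 km
H: √((0.0014·111.32)² + (0.0097·83.41)²) = √(0.024289 + 0.654606) = 0.8240 km
I: √((-0.0076·111.32)² + (-0.0044·83.41)²) = √(0.715770 + 0.134692) = 0.9222 km
J: √((0.0039·111.32)² + (-0.0035·83.41)²) = √(0.188484 + 0.085226) = 0.5232 km
K: √((0.0010·111.32)² + (-0.0024·83.41)²) = √(0.012392 + 0.040074) = 0.2291 km
L: √((0.0028·111.32)² + (-0.0099·83.41)²) = √(0.097154 + 0.681878) = 0.8826 km
M: √((0.0000·111.32)² + (-0.0045·83.41)²) = √(0.000000 + 0.140884) = 0.3753 km
N: √((0.0021·111.32)² + (-0.0080·83.41)²) = √(0.054649 + 0.445263) = 0.7070 km
Sorted: K (0.2291 km) < M (0.3753 km) < B (0.5165 km) < J (0.5232 km) < …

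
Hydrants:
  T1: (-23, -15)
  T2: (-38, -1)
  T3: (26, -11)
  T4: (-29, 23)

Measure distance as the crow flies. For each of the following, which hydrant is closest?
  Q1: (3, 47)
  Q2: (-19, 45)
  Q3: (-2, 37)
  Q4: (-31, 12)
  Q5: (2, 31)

Q1→T4; Q2→T4; Q3→T4; Q4→T4; Q5→T4

Q1 at (3, 47):
  T1: 67.2
  T2: 63.1
  T3: 62.4
  T4: 40.0
  → nearest: T4 (40.0)
Q2 at (-19, 45):
  T1: 60.1
  T2: 49.8
  T3: 71.8
  T4: 24.2
  → nearest: T4 (24.2)
Q3 at (-2, 37):
  T1: 56.1
  T2: 52.3
  T3: 55.6
  T4: 30.4
  → nearest: T4 (30.4)
Q4 at (-31, 12):
  T1: 28.2
  T2: 14.8
  T3: 61.5
  T4: 11.2
  → nearest: T4 (11.2)
Q5 at (2, 31):
  T1: 52.4
  T2: 51.2
  T3: 48.4
  T4: 32.0
  → nearest: T4 (32.0)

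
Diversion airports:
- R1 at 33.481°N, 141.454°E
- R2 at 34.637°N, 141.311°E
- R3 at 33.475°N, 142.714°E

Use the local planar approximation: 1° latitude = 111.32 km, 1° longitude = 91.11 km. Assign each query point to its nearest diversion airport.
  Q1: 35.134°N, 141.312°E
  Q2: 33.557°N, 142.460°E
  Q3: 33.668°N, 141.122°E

Q1→R2; Q2→R3; Q3→R1

Q1 at 35.134°N, 141.312°E:
  R1: √((-1.653·111.32)² + (0.142·91.11)²) = √(33860.40142 + 167.38201) = 184.466 km
  R2: √((-0.497·111.32)² + (-0.001·91.11)²) = √(3060.97070 + 0.00830) = 55.326 km
  R3: √((-1.659·111.32)² + (1.402·91.11)²) = √(34106.65808 + 16316.54190) = 224.551 km
  → nearest: R2 (55.326 km)
Q2 at 33.557°N, 142.460°E:
  R1: √((-0.076·111.32)² + (-1.006·91.11)²) = √(71.57701 + 8400.94332) = 92.046 km
  R2: √((1.080·111.32)² + (-1.149·91.11)²) = √(14454.19490 + 10959.03088) = 159.415 km
  R3: √((-0.082·111.32)² + (0.254·91.11)²) = √(83.32477 + 535.54939) = 24.877 km
  → nearest: R3 (24.877 km)
Q3 at 33.668°N, 141.122°E:
  R1: √((-0.187·111.32)² + (0.332·91.11)²) = √(433.34083 + 914.97296) = 36.719 km
  R2: √((0.969·111.32)² + (0.189·91.11)²) = √(11635.73842 + 296.52117) = 109.235 km
  R3: √((-0.193·111.32)² + (1.592·91.11)²) = √(461.59491 + 21038.66702) = 146.630 km
  → nearest: R1 (36.719 km)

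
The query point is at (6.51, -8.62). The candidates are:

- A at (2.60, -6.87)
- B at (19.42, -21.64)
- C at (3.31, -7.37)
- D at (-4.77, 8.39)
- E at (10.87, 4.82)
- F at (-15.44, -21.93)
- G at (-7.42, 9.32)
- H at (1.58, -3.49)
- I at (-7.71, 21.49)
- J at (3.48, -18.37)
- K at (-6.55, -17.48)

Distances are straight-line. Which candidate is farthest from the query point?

I

Distances from (6.51, -8.62):
A: 4.28
B: 18.34
C: 3.44
D: 20.41
E: 14.13
F: 25.67
G: 22.71
H: 7.11
I: 33.30
J: 10.21
K: 15.78
Maximum: I at 33.30.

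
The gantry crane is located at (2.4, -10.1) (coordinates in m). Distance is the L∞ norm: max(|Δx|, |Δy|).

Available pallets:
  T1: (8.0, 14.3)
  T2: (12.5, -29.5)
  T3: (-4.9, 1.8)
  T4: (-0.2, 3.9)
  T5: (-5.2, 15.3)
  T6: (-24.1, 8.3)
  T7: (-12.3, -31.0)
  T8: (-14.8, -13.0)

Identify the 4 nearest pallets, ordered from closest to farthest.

Distances from (2.4, -10.1):
T1: max(|5.6|, |24.4|) = 24.4 m
T2: max(|10.1|, |-19.4|) = 19.4 m
T3: max(|-7.3|, |11.9|) = 11.9 m
T4: max(|-2.6|, |14.0|) = 14.0 m
T5: max(|-7.6|, |25.4|) = 25.4 m
T6: max(|-26.5|, |18.4|) = 26.5 m
T7: max(|-14.7|, |-20.9|) = 20.9 m
T8: max(|-17.2|, |-2.9|) = 17.2 m
Sorted: T3 (11.9 m) < T4 (14.0 m) < T8 (17.2 m) < T2 (19.4 m) < T7 (20.9 m) < T1 (24.4 m) < …

T3, T4, T8, T2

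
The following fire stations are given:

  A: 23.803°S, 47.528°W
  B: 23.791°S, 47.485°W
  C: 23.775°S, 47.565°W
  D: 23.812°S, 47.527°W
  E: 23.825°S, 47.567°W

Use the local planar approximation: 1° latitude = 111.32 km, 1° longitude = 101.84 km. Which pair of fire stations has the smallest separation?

A and D

Pairwise distances:
A–D: √((-0.009·111.32)² + (0.001·101.84)²) = √(1.00376 + 0.01037) = 1.007 km
D–E: √((-0.013·111.32)² + (-0.040·101.84)²) = √(2.09427 + 16.59422) = 4.323 km
A–B: √((0.012·111.32)² + (0.043·101.84)²) = √(1.78447 + 19.17669) = 4.578 km
A–E: √((-0.022·111.32)² + (-0.039·101.84)²) = √(5.99780 + 15.77488) = 4.666 km
B–D: √((-0.021·111.32)² + (-0.042·101.84)²) = √(5.46493 + 18.29512) = 4.874 km
A–C: √((0.028·111.32)² + (-0.037·101.84)²) = √(9.71544 + 14.19843) = 4.890 km
C–E: √((-0.050·111.32)² + (-0.002·101.84)²) = √(30.98036 + 0.04149) = 5.570 km
C–D: √((-0.037·111.32)² + (0.038·101.84)²) = √(16.96484 + 14.97628) = 5.652 km
B–C: √((0.016·111.32)² + (-0.080·101.84)²) = √(3.17239 + 66.37687) = 8.340 km
B–E: √((-0.034·111.32)² + (-0.082·101.84)²) = √(14.32532 + 69.73720) = 9.169 km
Closest pair: A–D at 1.007 km.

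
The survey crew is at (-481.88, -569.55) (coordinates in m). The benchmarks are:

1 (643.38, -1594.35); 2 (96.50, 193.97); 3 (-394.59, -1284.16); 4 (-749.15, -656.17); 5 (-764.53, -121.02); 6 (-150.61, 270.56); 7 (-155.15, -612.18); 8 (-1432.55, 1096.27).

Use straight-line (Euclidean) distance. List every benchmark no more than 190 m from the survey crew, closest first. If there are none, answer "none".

Distances from (-481.88, -569.55):
1: √((1125.26)² + (-1024.80)²) = √(1266210.0676 + 1050215.0400) = 1521.98 m
2: √((578.38)² + (763.52)²) = √(334523.4244 + 582962.7904) = 957.86 m
3: √((87.29)² + (-714.61)²) = √(7619.5441 + 510667.4521) = 719.92 m
4: √((-267.27)² + (-86.62)²) = √(71433.2529 + 7503.0244) = 280.96 m
5: √((-282.65)² + (448.53)²) = √(79891.0225 + 201179.1609) = 530.16 m
6: √((331.27)² + (840.11)²) = √(109739.8129 + 705784.8121) = 903.06 m
7: √((326.73)² + (-42.63)²) = √(106752.4929 + 1817.3169) = 329.50 m
8: √((-950.67)² + (1665.82)²) = √(903773.4489 + 2774956.2724) = 1918.00 m
Threshold 190 m: none within range.

none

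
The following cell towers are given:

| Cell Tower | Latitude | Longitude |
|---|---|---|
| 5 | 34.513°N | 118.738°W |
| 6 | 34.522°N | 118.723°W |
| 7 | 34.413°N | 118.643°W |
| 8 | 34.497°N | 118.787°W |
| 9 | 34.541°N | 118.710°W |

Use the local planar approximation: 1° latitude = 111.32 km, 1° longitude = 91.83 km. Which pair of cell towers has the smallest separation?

Pairwise distances:
5–6: √((0.009·111.32)² + (0.015·91.83)²) = √(1.00376 + 1.89737) = 1.703 km
6–9: √((0.019·111.32)² + (0.013·91.83)²) = √(4.47356 + 1.42513) = 2.429 km
5–9: √((0.028·111.32)² + (0.028·91.83)²) = √(9.71544 + 6.61128) = 4.041 km
5–8: √((-0.016·111.32)² + (-0.049·91.83)²) = √(3.17239 + 20.24703) = 4.839 km
6–8: √((-0.025·111.32)² + (-0.064·91.83)²) = √(7.74509 + 34.54054) = 6.503 km
8–9: √((0.044·111.32)² + (0.077·91.83)²) = √(23.99119 + 49.99777) = 8.602 km
5–7: √((-0.100·111.32)² + (0.095·91.83)²) = √(123.92142 + 76.10556) = 14.143 km
6–7: √((-0.109·111.32)² + (0.080·91.83)²) = √(147.23104 + 53.96959) = 14.185 km
7–9: √((0.128·111.32)² + (-0.067·91.83)²) = √(203.03286 + 37.85461) = 15.521 km
7–8: √((0.084·111.32)² + (-0.144·91.83)²) = √(87.43896 + 174.86148) = 16.196 km
Closest pair: 5–6 at 1.703 km.

5 and 6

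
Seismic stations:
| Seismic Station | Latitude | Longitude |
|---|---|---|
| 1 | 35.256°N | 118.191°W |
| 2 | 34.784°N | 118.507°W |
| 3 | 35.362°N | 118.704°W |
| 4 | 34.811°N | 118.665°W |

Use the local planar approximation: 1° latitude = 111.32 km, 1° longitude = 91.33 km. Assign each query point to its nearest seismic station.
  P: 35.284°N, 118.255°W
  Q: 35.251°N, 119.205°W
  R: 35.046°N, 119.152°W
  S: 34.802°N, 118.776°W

P→1; Q→3; R→4; S→4

P at 35.284°N, 118.255°W:
  1: √((-0.028·111.32)² + (0.064·91.33)²) = √(9.71544 + 34.16543) = 6.624 km
  2: √((-0.500·111.32)² + (-0.252·91.33)²) = √(3098.03560 + 529.69759) = 60.231 km
  3: √((0.078·111.32)² + (-0.449·91.33)²) = √(75.39379 + 1681.58799) = 41.916 km
  4: √((-0.473·111.32)² + (-0.410·91.33)²) = √(2772.48163 + 1402.15049) = 64.611 km
  → nearest: 1 (6.624 km)
Q at 35.251°N, 119.205°W:
  1: √((0.005·111.32)² + (1.014·91.33)²) = √(0.30980 + 8576.35650) = 92.610 km
  2: √((-0.467·111.32)² + (0.698·91.33)²) = √(2702.58994 + 4063.85085) = 82.258 km
  3: √((0.111·111.32)² + (0.501·91.33)²) = √(152.68359 + 2093.64174) = 47.395 km
  4: √((-0.440·111.32)² + (0.540·91.33)²) = √(2399.11877 + 2432.28485) = 69.508 km
  → nearest: 3 (47.395 km)
R at 35.046°N, 119.152°W:
  1: √((0.210·111.32)² + (0.961·91.33)²) = √(546.49348 + 7703.24464) = 90.828 km
  2: √((-0.262·111.32)² + (0.645·91.33)²) = √(850.64622 + 3470.13479) = 65.733 km
  3: √((0.316·111.32)² + (0.448·91.33)²) = √(1237.42977 + 1674.10596) = 53.959 km
  4: √((-0.235·111.32)² + (0.487·91.33)²) = √(684.35606 + 1978.26669) = 51.601 km
  → nearest: 4 (51.601 km)
S at 34.802°N, 118.776°W:
  1: √((0.454·111.32)² + (0.585·91.33)²) = √(2554.21882 + 2854.55653) = 73.544 km
  2: √((-0.018·111.32)² + (0.269·91.33)²) = √(4.01505 + 603.57532) = 24.649 km
  3: √((0.560·111.32)² + (0.072·91.33)²) = √(3886.17586 + 43.24062) = 62.685 km
  4: √((0.009·111.32)² + (0.111·91.33)²) = √(1.00376 + 102.77154) = 10.187 km
  → nearest: 4 (10.187 km)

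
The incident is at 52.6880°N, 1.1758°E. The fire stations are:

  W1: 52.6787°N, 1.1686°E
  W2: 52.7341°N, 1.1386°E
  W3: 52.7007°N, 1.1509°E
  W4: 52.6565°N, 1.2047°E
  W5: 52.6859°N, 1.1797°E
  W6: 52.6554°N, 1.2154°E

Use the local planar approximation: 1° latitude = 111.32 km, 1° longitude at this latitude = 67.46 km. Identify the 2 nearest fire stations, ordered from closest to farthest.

W5, W1

Distances from 52.6880°N, 1.1758°E:
W1: 1.1436 km
W2: 5.7126 km
W3: 2.1955 km
W4: 4.0121 km
W5: 0.3519 km
W6: 4.5063 km
Sorted: W5 (0.3519 km) < W1 (1.1436 km) < W3 (2.1955 km) < W4 (4.0121 km) < …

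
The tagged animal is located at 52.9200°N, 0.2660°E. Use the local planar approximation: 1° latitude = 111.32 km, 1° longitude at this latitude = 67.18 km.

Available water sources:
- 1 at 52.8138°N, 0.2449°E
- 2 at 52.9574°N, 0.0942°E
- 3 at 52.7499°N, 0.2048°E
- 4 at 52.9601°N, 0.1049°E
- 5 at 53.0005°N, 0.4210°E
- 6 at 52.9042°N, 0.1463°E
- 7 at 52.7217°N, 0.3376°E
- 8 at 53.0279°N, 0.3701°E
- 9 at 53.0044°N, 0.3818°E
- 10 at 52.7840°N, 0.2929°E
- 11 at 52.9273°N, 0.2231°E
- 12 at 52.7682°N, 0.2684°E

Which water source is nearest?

11

Distances from 52.9200°N, 0.2660°E:
1: √((-0.1062·111.32)² + (-0.0211·67.18)²) = √(139.764035 + 2.009301) = 11.9069 km
2: √((0.0374·111.32)² + (-0.1718·67.18)²) = √(17.333633 + 133.206776) = 12.2695 km
3: √((-0.1701·111.32)² + (-0.0612·67.18)²) = √(358.554372 + 16.903742) = 19.3767 km
4: √((0.0401·111.32)² + (-0.1611·67.18)²) = √(19.926689 + 117.130792) = 11.7072 km
5: √((0.0805·111.32)² + (0.1550·67.18)²) = √(80.304181 + 108.428486) = 13.7380 km
6: √((-0.0158·111.32)² + (-0.1197·67.18)²) = √(3.093574 + 64.664854) = 8.2316 km
7: √((-0.1983·111.32)² + (0.0716·67.18)²) = √(487.294852 + 23.136947) = 22.5927 km
8: √((0.1079·111.32)² + (0.1041·67.18)²) = √(144.274403 + 48.908175) = 13.8990 km
9: √((0.0844·111.32)² + (0.1158·67.18)²) = √(88.273691 + 60.519749) = 12.1981 km
10: √((-0.1360·111.32)² + (0.0269·67.18)²) = √(229.205066 + 3.265762) = 15.2470 km
11: √((0.0073·111.32)² + (-0.0429·67.18)²) = √(0.660377 + 8.306051) = 2.9944 km
12: √((-0.1518·111.32)² + (0.0024·67.18)²) = √(285.555111 + 0.025996) = 16.8991 km
Minimum: 11 at 2.9944 km.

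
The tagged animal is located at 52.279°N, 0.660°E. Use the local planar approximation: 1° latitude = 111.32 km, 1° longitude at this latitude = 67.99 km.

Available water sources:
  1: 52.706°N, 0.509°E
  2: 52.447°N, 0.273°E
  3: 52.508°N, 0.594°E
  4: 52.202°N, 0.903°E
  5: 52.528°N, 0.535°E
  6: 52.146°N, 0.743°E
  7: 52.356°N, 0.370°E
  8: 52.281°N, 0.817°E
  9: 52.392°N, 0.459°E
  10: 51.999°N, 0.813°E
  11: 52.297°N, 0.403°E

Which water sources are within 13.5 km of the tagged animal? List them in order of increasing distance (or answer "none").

Distances from 52.279°N, 0.660°E:
1: √((0.427·111.32)² + (-0.151·67.99)²) = √(2259.44693 + 105.40082) = 48.630 km
2: √((0.168·111.32)² + (-0.387·67.99)²) = √(349.75583 + 692.32819) = 32.281 km
3: √((0.229·111.32)² + (-0.066·67.99)²) = √(649.85634 + 20.13622) = 25.884 km
4: √((-0.077·111.32)² + (0.243·67.99)²) = √(73.47301 + 272.96228) = 18.613 km
5: √((0.249·111.32)² + (-0.125·67.99)²) = √(768.32522 + 72.22875) = 28.992 km
6: √((-0.133·111.32)² + (0.083·67.99)²) = √(219.20461 + 31.84537) = 15.845 km
7: √((0.077·111.32)² + (-0.290·67.99)²) = √(73.47301 + 388.76403) = 21.500 km
8: √((0.002·111.32)² + (0.157·67.99)²) = √(0.04957 + 113.94346) = 10.677 km
9: √((0.113·111.32)² + (-0.201·67.99)²) = √(158.23527 + 186.75928) = 18.574 km
10: √((-0.280·111.32)² + (0.153·67.99)²) = √(971.54396 + 108.21138) = 32.860 km
11: √((0.018·111.32)² + (-0.257·67.99)²) = √(4.01505 + 305.32076) = 17.588 km
Threshold 13.5 km: 8 (10.677 km) is within range.

8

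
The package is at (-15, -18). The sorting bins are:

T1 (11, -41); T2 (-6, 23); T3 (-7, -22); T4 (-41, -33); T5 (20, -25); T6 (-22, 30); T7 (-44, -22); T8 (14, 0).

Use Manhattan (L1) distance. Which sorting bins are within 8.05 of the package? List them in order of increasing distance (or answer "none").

none

Distances from (-15, -18):
T1: |26| + |-23| = 26 + 23 = 49
T2: |9| + |41| = 9 + 41 = 50
T3: |8| + |-4| = 8 + 4 = 12
T4: |-26| + |-15| = 26 + 15 = 41
T5: |35| + |-7| = 35 + 7 = 42
T6: |-7| + |48| = 7 + 48 = 55
T7: |-29| + |-4| = 29 + 4 = 33
T8: |29| + |18| = 29 + 18 = 47
Threshold 8.05: none within range.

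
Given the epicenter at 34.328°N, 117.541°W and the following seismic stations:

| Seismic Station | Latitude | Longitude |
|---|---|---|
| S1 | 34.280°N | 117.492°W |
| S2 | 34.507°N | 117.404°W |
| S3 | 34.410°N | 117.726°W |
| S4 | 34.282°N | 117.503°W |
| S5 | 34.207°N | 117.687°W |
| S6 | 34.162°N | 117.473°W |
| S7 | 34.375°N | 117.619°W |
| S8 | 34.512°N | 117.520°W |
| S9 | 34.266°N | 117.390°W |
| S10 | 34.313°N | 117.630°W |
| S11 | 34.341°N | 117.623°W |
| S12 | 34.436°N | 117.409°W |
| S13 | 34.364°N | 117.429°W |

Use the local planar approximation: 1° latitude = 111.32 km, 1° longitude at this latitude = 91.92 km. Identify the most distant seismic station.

S2

Distances from 34.328°N, 117.541°W:
S1: 6.988 km
S2: 23.572 km
S3: 19.300 km
S4: 6.199 km
S5: 19.014 km
S6: 19.508 km
S7: 8.876 km
S8: 20.574 km
S9: 15.501 km
S10: 8.350 km
S11: 7.675 km
S12: 17.081 km
S13: 11.048 km
Maximum: S2 at 23.572 km.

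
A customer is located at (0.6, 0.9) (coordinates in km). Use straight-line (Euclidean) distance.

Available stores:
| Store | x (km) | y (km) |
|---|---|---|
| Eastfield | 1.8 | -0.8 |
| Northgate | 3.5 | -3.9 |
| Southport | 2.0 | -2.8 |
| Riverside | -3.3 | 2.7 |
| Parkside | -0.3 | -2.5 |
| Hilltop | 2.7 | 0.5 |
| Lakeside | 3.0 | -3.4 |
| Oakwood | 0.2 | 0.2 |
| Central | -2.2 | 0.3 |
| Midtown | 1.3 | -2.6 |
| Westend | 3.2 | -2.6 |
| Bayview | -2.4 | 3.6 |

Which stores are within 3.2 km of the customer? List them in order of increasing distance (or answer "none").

Distances from (0.6, 0.9):
Eastfield: 2.08 km
Northgate: 5.61 km
Southport: 3.96 km
Riverside: 4.30 km
Parkside: 3.52 km
Hilltop: 2.14 km
Lakeside: 4.92 km
Oakwood: 0.81 km
Central: 2.86 km
Midtown: 3.57 km
Westend: 4.36 km
Bayview: 4.04 km
Threshold 3.2 km: Oakwood (0.81 km), Eastfield (2.08 km), Hilltop (2.14 km), Central (2.86 km) are within range.

Oakwood, Eastfield, Hilltop, Central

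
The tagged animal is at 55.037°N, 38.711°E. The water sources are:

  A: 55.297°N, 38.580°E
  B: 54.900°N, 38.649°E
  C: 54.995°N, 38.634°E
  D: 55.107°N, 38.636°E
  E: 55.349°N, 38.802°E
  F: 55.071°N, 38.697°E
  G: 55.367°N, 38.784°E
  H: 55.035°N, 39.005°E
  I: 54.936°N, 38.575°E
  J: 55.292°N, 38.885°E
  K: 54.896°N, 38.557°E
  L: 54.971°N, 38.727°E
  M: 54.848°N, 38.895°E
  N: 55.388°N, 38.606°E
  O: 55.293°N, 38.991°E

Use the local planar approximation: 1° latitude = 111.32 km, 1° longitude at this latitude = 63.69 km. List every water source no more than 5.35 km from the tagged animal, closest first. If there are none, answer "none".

F

Distances from 55.037°N, 38.711°E:
A: √((0.260·111.32)² + (-0.131·63.69)²) = √(837.70883 + 69.61216) = 30.122 km
B: √((-0.137·111.32)² + (-0.062·63.69)²) = √(232.58812 + 15.59286) = 15.754 km
C: √((-0.042·111.32)² + (-0.077·63.69)²) = √(21.85974 + 24.05049) = 6.776 km
D: √((0.070·111.32)² + (-0.075·63.69)²) = √(60.72150 + 22.81734) = 9.140 km
E: √((0.312·111.32)² + (0.091·63.69)²) = √(1206.30071 + 33.59118) = 35.212 km
F: √((0.034·111.32)² + (-0.014·63.69)²) = √(14.32532 + 0.79506) = 3.888 km
G: √((0.330·111.32)² + (0.073·63.69)²) = √(1349.50431 + 21.61664) = 37.029 km
H: √((-0.002·111.32)² + (0.294·63.69)²) = √(0.04957 + 350.62038) = 18.726 km
I: √((-0.101·111.32)² + (-0.136·63.69)²) = √(126.41224 + 75.02747) = 14.193 km
J: √((0.255·111.32)² + (0.174·63.69)²) = √(805.79906 + 122.81205) = 30.473 km
K: √((-0.141·111.32)² + (-0.154·63.69)²) = √(246.36818 + 96.20196) = 18.509 km
L: √((-0.066·111.32)² + (0.016·63.69)²) = √(53.98017 + 1.03844) = 7.417 km
M: √((-0.189·111.32)² + (0.184·63.69)²) = √(442.65972 + 137.33402) = 24.083 km
N: √((0.351·111.32)² + (-0.105·63.69)²) = √(1526.72434 + 44.72199) = 39.641 km
O: √((0.256·111.32)² + (0.280·63.69)²) = √(812.13144 + 318.02302) = 33.618 km
Threshold 5.35 km: F (3.888 km) is within range.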